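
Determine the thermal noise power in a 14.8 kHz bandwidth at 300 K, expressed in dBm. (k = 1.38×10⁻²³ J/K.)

−132.1 dBm

P_n = kTB = 1.38×10⁻²³ × 300 × 1.48×10⁴ = 6.13×10⁻¹⁷ W
In dBm: 10 log₁₀(6.13×10⁻¹⁷ / 10⁻³) = −132.1 dBm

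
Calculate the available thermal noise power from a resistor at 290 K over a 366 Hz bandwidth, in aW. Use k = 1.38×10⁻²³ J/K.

P_n = kTB = 1.38×10⁻²³ × 290 × 3.66×10² = 1.46×10⁻¹⁸ W = 1.46 aW

1.46 aW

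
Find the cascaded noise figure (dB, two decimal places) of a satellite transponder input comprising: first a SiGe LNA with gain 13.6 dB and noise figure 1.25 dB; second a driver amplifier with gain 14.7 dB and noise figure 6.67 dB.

Convert to linear (a loss of L dB is a gain of −L dB): F_i = 10^(NF_i/10), G_i = 10^(G_i,dB/10)
  Stage 1: F_1 = 10^(1.25/10) = 1.334, G_1 = 10^(13.6/10) = 22.91
  Stage 2: F_2 = 10^(6.67/10) = 4.645, G_2 = 10^(14.7/10) = 29.51
Friis cascade:
  F = 1.334 + (4.645 − 1)/22.91 = 1.493
NF = 10 log₁₀(1.493) = 1.74 dB

1.74 dB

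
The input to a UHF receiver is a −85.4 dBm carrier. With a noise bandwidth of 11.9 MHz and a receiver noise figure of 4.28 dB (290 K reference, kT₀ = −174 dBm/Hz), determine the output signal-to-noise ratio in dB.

13.6 dB

Noise floor: N = −174 + 10 log₁₀(B) + NF
10 log₁₀(1.19×10⁷) = 70.76 dB
N = −174 + 70.76 + 4.28 = −98.96 dBm
SNR = P_sig − N = −85.4 − (−98.96) = 13.56 dB → 13.6 dB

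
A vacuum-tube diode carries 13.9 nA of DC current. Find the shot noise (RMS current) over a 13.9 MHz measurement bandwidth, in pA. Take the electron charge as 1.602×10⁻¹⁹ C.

I_n = √(2qI·B)
2qI·B = 2 × 1.602×10⁻¹⁹ × 1.39×10⁻⁸ × 1.39×10⁷ = 6.19×10⁻²⁰ A²
I_n = √(6.19×10⁻²⁰) = 2.49×10⁻¹⁰ A = 249 pA

249 pA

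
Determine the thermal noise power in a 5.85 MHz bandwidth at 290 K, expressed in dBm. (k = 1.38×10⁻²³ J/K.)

−106.3 dBm

P_n = kTB = 1.38×10⁻²³ × 290 × 5.85×10⁶ = 2.34×10⁻¹⁴ W
In dBm: 10 log₁₀(2.34×10⁻¹⁴ / 10⁻³) = −106.3 dBm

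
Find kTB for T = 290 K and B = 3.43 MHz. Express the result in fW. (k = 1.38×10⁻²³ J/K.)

P_n = kTB = 1.38×10⁻²³ × 290 × 3.43×10⁶ = 1.37×10⁻¹⁴ W = 13.7 fW

13.7 fW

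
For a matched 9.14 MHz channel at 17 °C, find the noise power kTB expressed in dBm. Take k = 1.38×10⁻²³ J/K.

−104.4 dBm

T = 17 °C + 273.15 = 290.15 K
P_n = kTB = 1.38×10⁻²³ × 290.15 × 9.14×10⁶ = 3.66×10⁻¹⁴ W
In dBm: 10 log₁₀(3.66×10⁻¹⁴ / 10⁻³) = −104.4 dBm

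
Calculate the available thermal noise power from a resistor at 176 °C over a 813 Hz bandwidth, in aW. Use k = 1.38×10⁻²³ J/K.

5.04 aW

T = 176 °C + 273.15 = 449.15 K
P_n = kTB = 1.38×10⁻²³ × 449.15 × 8.13×10² = 5.04×10⁻¹⁸ W = 5.04 aW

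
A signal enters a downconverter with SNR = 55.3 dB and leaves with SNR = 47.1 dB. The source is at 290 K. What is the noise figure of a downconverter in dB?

NF (dB) = SNR_in(dB) − SNR_out(dB) when the source is at T₀
NF = 55.3 − 47.1 = 8.2 dB

8.2 dB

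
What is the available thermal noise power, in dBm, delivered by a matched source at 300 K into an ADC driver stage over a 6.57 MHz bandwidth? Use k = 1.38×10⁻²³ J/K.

P_n = kTB = 1.38×10⁻²³ × 300 × 6.57×10⁶ = 2.72×10⁻¹⁴ W
In dBm: 10 log₁₀(2.72×10⁻¹⁴ / 10⁻³) = −105.7 dBm

−105.7 dBm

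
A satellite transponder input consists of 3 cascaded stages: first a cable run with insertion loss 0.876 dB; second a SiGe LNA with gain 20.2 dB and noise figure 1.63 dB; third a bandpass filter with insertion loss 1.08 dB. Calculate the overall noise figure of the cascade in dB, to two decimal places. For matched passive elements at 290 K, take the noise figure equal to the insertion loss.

2.51 dB

Convert to linear (a loss of L dB is a gain of −L dB): F_i = 10^(NF_i/10), G_i = 10^(G_i,dB/10)
  Stage 1: F_1 = 10^(0.876/10) = 1.223, G_1 = 10^(−0.876/10) = 0.8173
  Stage 2: F_2 = 10^(1.63/10) = 1.455, G_2 = 10^(20.2/10) = 104.7
  Stage 3: F_3 = 10^(1.08/10) = 1.282, G_3 = 10^(−1.08/10) = 0.7798
Friis cascade:
  F = 1.223 + (1.455 − 1)/0.8173 + (1.282 − 1)/85.59 = 1.784
NF = 10 log₁₀(1.784) = 2.51 dB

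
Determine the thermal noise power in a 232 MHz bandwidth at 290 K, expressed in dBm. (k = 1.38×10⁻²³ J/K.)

−90.3 dBm

P_n = kTB = 1.38×10⁻²³ × 290 × 2.32×10⁸ = 9.28×10⁻¹³ W
In dBm: 10 log₁₀(9.28×10⁻¹³ / 10⁻³) = −90.3 dBm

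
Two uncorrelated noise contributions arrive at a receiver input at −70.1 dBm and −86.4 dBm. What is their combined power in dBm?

−70.0 dBm

Convert to linear, add, convert back:
P₁ = 9.77×10⁻¹¹ W, P₂ = 2.29×10⁻¹² W
P_tot = 1.00×10⁻¹⁰ W → 10 log₁₀(P_tot / 10⁻³) = −70.0 dBm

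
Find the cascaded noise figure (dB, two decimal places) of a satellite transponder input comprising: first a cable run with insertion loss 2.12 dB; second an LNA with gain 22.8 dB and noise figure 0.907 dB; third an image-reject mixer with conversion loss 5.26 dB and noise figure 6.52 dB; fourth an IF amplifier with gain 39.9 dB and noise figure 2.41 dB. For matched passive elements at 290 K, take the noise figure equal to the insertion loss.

Convert to linear (a loss of L dB is a gain of −L dB): F_i = 10^(NF_i/10), G_i = 10^(G_i,dB/10)
  Stage 1: F_1 = 10^(2.12/10) = 1.629, G_1 = 10^(−2.12/10) = 0.6138
  Stage 2: F_2 = 10^(0.907/10) = 1.232, G_2 = 10^(22.8/10) = 190.5
  Stage 3: F_3 = 10^(6.52/10) = 4.487, G_3 = 10^(−5.26/10) = 0.2979
  Stage 4: F_4 = 10^(2.41/10) = 1.742, G_4 = 10^(39.9/10) = 9772
Friis cascade:
  F = 1.629 + (1.232 − 1)/0.6138 + (4.487 − 1)/116.9 + (1.742 − 1)/34.83 = 2.059
NF = 10 log₁₀(2.059) = 3.14 dB

3.14 dB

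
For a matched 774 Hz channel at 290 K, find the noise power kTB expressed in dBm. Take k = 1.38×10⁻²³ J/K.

P_n = kTB = 1.38×10⁻²³ × 290 × 7.74×10² = 3.10×10⁻¹⁸ W
In dBm: 10 log₁₀(3.10×10⁻¹⁸ / 10⁻³) = −145.1 dBm

−145.1 dBm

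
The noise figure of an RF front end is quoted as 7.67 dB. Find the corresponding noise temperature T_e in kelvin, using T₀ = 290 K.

1406 K

F = 10^(7.67/10) = 5.8479
T_e = (F − 1)·T₀ = (5.8479 − 1) × 290 = 1406 K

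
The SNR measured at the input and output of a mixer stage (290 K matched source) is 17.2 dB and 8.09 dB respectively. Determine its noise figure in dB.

9.11 dB

NF (dB) = SNR_in(dB) − SNR_out(dB) when the source is at T₀
NF = 17.2 − 8.09 = 9.11 dB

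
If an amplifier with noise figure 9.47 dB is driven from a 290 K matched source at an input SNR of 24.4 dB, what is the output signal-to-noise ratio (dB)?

14.93 dB

By definition F = SNR_in/SNR_out, so in dB: SNR_out = SNR_in − NF
SNR_out = 24.4 − 9.47 = 14.93 dB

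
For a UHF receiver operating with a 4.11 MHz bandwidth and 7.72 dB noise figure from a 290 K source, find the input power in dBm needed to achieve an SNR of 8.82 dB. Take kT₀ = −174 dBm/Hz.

−91.3 dBm

Sensitivity = −174 + 10 log₁₀(B) + NF + SNR_min
= −174 + 66.14 + 7.72 + 8.82
= −91.32 dBm → −91.3 dBm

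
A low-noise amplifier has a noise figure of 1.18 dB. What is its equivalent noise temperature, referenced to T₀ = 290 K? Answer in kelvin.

F = 10^(1.18/10) = 1.3122
T_e = (F − 1)·T₀ = (1.3122 − 1) × 290 = 90.5 K

90.5 K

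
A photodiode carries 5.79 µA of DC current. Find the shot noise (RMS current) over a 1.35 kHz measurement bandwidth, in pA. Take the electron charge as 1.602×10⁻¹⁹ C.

I_n = √(2qI·B)
2qI·B = 2 × 1.602×10⁻¹⁹ × 5.79×10⁻⁶ × 1.35×10³ = 2.50×10⁻²¹ A²
I_n = √(2.50×10⁻²¹) = 5.00×10⁻¹¹ A = 50.0 pA

50.0 pA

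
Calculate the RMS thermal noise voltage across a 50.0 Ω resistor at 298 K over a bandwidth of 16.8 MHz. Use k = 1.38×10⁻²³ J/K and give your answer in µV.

V_n = √(4kTRB)
4kTRB = 4 × 1.38×10⁻²³ × 298 × 5.00×10¹ × 1.68×10⁷ = 1.38×10⁻¹¹ V²
V_n = √(1.38×10⁻¹¹) = 3.72×10⁻⁶ V = 3.72 µV

3.72 µV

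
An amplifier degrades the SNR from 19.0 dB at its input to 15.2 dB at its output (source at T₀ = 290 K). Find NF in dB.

NF (dB) = SNR_in(dB) − SNR_out(dB) when the source is at T₀
NF = 19.0 − 15.2 = 3.8 dB

3.8 dB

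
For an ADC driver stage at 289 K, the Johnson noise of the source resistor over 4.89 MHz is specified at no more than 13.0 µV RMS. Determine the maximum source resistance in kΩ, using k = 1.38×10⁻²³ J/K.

Johnson–Nyquist: V_n = √(4kTRB) ⇒ R = V_n² / (4kTB)
4kTB = 4 × 1.38×10⁻²³ × 289 × 4.89×10⁶ = 7.80×10⁻¹⁴
R = (1.30×10⁻⁵)² / 7.80×10⁻¹⁴ = 2.17×10³ Ω = 2.17 kΩ

2.17 kΩ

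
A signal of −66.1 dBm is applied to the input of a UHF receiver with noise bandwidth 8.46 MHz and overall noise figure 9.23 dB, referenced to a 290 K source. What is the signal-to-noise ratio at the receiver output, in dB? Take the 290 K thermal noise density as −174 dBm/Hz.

29.4 dB

Noise floor: N = −174 + 10 log₁₀(B) + NF
10 log₁₀(8.46×10⁶) = 69.27 dB
N = −174 + 69.27 + 9.23 = −95.50 dBm
SNR = P_sig − N = −66.1 − (−95.50) = 29.40 dB → 29.4 dB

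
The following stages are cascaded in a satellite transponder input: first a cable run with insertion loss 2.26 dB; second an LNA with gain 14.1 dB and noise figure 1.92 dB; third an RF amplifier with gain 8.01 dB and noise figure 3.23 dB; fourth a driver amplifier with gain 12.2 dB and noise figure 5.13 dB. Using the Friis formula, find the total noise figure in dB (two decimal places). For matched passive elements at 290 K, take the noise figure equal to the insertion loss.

Convert to linear (a loss of L dB is a gain of −L dB): F_i = 10^(NF_i/10), G_i = 10^(G_i,dB/10)
  Stage 1: F_1 = 10^(2.26/10) = 1.683, G_1 = 10^(−2.26/10) = 0.5943
  Stage 2: F_2 = 10^(1.92/10) = 1.556, G_2 = 10^(14.1/10) = 25.70
  Stage 3: F_3 = 10^(3.23/10) = 2.104, G_3 = 10^(8.01/10) = 6.324
  Stage 4: F_4 = 10^(5.13/10) = 3.258, G_4 = 10^(12.2/10) = 16.60
Friis cascade:
  F = 1.683 + (1.556 − 1)/0.5943 + (2.104 − 1)/15.28 + (3.258 − 1)/96.61 = 2.714
NF = 10 log₁₀(2.714) = 4.34 dB

4.34 dB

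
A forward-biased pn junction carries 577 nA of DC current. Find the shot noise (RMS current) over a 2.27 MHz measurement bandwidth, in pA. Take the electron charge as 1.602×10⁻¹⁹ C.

648 pA

I_n = √(2qI·B)
2qI·B = 2 × 1.602×10⁻¹⁹ × 5.77×10⁻⁷ × 2.27×10⁶ = 4.20×10⁻¹⁹ A²
I_n = √(4.20×10⁻¹⁹) = 6.48×10⁻¹⁰ A = 648 pA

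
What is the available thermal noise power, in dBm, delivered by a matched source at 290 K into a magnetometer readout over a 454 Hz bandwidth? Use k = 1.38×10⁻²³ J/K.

−147.4 dBm

P_n = kTB = 1.38×10⁻²³ × 290 × 4.54×10² = 1.82×10⁻¹⁸ W
In dBm: 10 log₁₀(1.82×10⁻¹⁸ / 10⁻³) = −147.4 dBm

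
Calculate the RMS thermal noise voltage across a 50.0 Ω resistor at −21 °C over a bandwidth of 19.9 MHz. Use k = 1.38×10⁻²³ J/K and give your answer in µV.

T = −21 °C + 273.15 = 252.15 K
V_n = √(4kTRB)
4kTRB = 4 × 1.38×10⁻²³ × 252.15 × 5.00×10¹ × 1.99×10⁷ = 1.38×10⁻¹¹ V²
V_n = √(1.38×10⁻¹¹) = 3.72×10⁻⁶ V = 3.72 µV

3.72 µV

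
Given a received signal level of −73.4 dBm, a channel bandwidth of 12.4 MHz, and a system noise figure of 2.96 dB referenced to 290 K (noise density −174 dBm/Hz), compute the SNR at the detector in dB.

Noise floor: N = −174 + 10 log₁₀(B) + NF
10 log₁₀(1.24×10⁷) = 70.93 dB
N = −174 + 70.93 + 2.96 = −100.11 dBm
SNR = P_sig − N = −73.4 − (−100.11) = 26.71 dB → 26.7 dB

26.7 dB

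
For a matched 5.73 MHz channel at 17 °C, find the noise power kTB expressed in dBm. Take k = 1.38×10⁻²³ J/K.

T = 17 °C + 273.15 = 290.15 K
P_n = kTB = 1.38×10⁻²³ × 290.15 × 5.73×10⁶ = 2.29×10⁻¹⁴ W
In dBm: 10 log₁₀(2.29×10⁻¹⁴ / 10⁻³) = −106.4 dBm

−106.4 dBm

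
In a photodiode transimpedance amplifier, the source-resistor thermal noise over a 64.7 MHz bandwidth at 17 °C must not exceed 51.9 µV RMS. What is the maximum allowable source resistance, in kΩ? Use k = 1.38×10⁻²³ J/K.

2.60 kΩ

T = 17 °C + 273.15 = 290.15 K
Johnson–Nyquist: V_n = √(4kTRB) ⇒ R = V_n² / (4kTB)
4kTB = 4 × 1.38×10⁻²³ × 290.15 × 6.47×10⁷ = 1.04×10⁻¹²
R = (5.19×10⁻⁵)² / 1.04×10⁻¹² = 2.60×10³ Ω = 2.60 kΩ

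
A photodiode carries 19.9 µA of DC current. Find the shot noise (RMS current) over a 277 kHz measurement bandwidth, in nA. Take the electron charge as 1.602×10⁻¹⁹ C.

1.33 nA

I_n = √(2qI·B)
2qI·B = 2 × 1.602×10⁻¹⁹ × 1.99×10⁻⁵ × 2.77×10⁵ = 1.77×10⁻¹⁸ A²
I_n = √(1.77×10⁻¹⁸) = 1.33×10⁻⁹ A = 1.33 nA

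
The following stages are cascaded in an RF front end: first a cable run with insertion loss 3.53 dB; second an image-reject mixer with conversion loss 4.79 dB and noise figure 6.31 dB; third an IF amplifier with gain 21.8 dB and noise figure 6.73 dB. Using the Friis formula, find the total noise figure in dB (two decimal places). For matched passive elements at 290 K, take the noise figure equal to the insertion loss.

15.42 dB

Convert to linear (a loss of L dB is a gain of −L dB): F_i = 10^(NF_i/10), G_i = 10^(G_i,dB/10)
  Stage 1: F_1 = 10^(3.53/10) = 2.254, G_1 = 10^(−3.53/10) = 0.4436
  Stage 2: F_2 = 10^(6.31/10) = 4.276, G_2 = 10^(−4.79/10) = 0.3319
  Stage 3: F_3 = 10^(6.73/10) = 4.710, G_3 = 10^(21.8/10) = 151.4
Friis cascade:
  F = 2.254 + (4.276 − 1)/0.4436 + (4.710 − 1)/0.1472 = 34.84
NF = 10 log₁₀(34.84) = 15.42 dB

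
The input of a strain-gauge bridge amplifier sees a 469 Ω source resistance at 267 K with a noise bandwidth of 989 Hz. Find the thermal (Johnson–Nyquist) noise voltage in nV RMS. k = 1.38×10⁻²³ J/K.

V_n = √(4kTRB)
4kTRB = 4 × 1.38×10⁻²³ × 267 × 4.69×10² × 9.89×10² = 6.84×10⁻¹⁵ V²
V_n = √(6.84×10⁻¹⁵) = 8.27×10⁻⁸ V = 82.7 nV

82.7 nV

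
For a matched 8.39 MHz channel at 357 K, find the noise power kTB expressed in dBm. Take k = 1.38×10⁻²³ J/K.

P_n = kTB = 1.38×10⁻²³ × 357 × 8.39×10⁶ = 4.13×10⁻¹⁴ W
In dBm: 10 log₁₀(4.13×10⁻¹⁴ / 10⁻³) = −103.8 dBm

−103.8 dBm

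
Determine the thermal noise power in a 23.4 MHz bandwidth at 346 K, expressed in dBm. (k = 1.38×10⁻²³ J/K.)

P_n = kTB = 1.38×10⁻²³ × 346 × 2.34×10⁷ = 1.12×10⁻¹³ W
In dBm: 10 log₁₀(1.12×10⁻¹³ / 10⁻³) = −99.5 dBm

−99.5 dBm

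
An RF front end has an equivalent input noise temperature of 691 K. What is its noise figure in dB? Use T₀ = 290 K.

F = 1 + T_e/T₀ = 1 + 691/290 = 3.38276
NF = 10 log₁₀(3.38276) = 5.29 dB

5.29 dB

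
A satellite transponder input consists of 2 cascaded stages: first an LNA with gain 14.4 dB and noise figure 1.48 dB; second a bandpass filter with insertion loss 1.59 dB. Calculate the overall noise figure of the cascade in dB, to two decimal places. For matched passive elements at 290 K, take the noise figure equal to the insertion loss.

Convert to linear (a loss of L dB is a gain of −L dB): F_i = 10^(NF_i/10), G_i = 10^(G_i,dB/10)
  Stage 1: F_1 = 10^(1.48/10) = 1.406, G_1 = 10^(14.4/10) = 27.54
  Stage 2: F_2 = 10^(1.59/10) = 1.442, G_2 = 10^(−1.59/10) = 0.6934
Friis cascade:
  F = 1.406 + (1.442 − 1)/27.54 = 1.422
NF = 10 log₁₀(1.422) = 1.53 dB

1.53 dB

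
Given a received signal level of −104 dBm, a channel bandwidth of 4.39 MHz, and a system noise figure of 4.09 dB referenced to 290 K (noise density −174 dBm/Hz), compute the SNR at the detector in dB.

−0.5 dB

Noise floor: N = −174 + 10 log₁₀(B) + NF
10 log₁₀(4.39×10⁶) = 66.42 dB
N = −174 + 66.42 + 4.09 = −103.49 dBm
SNR = P_sig − N = −104 − (−103.49) = −0.51 dB → −0.5 dB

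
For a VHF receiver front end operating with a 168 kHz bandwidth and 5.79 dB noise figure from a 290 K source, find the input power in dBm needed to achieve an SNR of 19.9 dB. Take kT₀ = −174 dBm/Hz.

−96.1 dBm

Sensitivity = −174 + 10 log₁₀(B) + NF + SNR_min
= −174 + 52.25 + 5.79 + 19.9
= −96.06 dBm → −96.1 dBm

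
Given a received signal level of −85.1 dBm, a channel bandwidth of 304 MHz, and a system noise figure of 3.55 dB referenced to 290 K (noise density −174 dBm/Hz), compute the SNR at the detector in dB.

0.5 dB

Noise floor: N = −174 + 10 log₁₀(B) + NF
10 log₁₀(3.04×10⁸) = 84.83 dB
N = −174 + 84.83 + 3.55 = −85.62 dBm
SNR = P_sig − N = −85.1 − (−85.62) = 0.52 dB → 0.5 dB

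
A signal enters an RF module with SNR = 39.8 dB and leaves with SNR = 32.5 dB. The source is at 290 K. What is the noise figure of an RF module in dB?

7.3 dB

NF (dB) = SNR_in(dB) − SNR_out(dB) when the source is at T₀
NF = 39.8 − 32.5 = 7.3 dB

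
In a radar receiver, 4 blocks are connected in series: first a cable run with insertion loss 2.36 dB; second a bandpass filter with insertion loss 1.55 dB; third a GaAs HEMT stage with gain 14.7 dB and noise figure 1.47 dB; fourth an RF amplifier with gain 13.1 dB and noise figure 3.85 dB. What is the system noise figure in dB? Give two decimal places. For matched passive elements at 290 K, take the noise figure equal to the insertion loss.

Convert to linear (a loss of L dB is a gain of −L dB): F_i = 10^(NF_i/10), G_i = 10^(G_i,dB/10)
  Stage 1: F_1 = 10^(2.36/10) = 1.722, G_1 = 10^(−2.36/10) = 0.5808
  Stage 2: F_2 = 10^(1.55/10) = 1.429, G_2 = 10^(−1.55/10) = 0.6998
  Stage 3: F_3 = 10^(1.47/10) = 1.403, G_3 = 10^(14.7/10) = 29.51
  Stage 4: F_4 = 10^(3.85/10) = 2.427, G_4 = 10^(13.1/10) = 20.42
Friis cascade:
  F = 1.722 + (1.429 − 1)/0.5808 + (1.403 − 1)/0.4064 + (2.427 − 1)/11.99 = 3.570
NF = 10 log₁₀(3.570) = 5.53 dB

5.53 dB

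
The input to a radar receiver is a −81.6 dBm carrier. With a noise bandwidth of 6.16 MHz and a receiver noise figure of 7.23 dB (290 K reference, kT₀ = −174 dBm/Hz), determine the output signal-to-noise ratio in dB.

Noise floor: N = −174 + 10 log₁₀(B) + NF
10 log₁₀(6.16×10⁶) = 67.9 dB
N = −174 + 67.9 + 7.23 = −98.87 dBm
SNR = P_sig − N = −81.6 − (−98.87) = 17.27 dB → 17.3 dB

17.3 dB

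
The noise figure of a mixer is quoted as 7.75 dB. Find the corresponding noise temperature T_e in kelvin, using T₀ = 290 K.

1437 K

F = 10^(7.75/10) = 5.95662
T_e = (F − 1)·T₀ = (5.95662 − 1) × 290 = 1437 K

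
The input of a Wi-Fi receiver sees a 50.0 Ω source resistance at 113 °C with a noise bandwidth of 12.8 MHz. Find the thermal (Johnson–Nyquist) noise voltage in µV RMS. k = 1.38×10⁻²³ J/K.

T = 113 °C + 273.15 = 386.15 K
V_n = √(4kTRB)
4kTRB = 4 × 1.38×10⁻²³ × 386.15 × 5.00×10¹ × 1.28×10⁷ = 1.36×10⁻¹¹ V²
V_n = √(1.36×10⁻¹¹) = 3.69×10⁻⁶ V = 3.69 µV

3.69 µV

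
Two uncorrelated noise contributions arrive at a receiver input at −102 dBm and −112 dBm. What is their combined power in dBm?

Convert to linear, add, convert back:
P₁ = 6.31×10⁻¹⁴ W, P₂ = 6.31×10⁻¹⁵ W
P_tot = 6.94×10⁻¹⁴ W → 10 log₁₀(P_tot / 10⁻³) = −101.6 dBm

−101.6 dBm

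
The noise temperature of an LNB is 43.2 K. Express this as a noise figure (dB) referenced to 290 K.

F = 1 + T_e/T₀ = 1 + 43.2/290 = 1.14897
NF = 10 log₁₀(1.14897) = 0.603 dB

0.603 dB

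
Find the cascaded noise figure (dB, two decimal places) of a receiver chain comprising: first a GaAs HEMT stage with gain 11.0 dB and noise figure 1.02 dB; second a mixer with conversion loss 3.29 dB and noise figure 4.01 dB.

1.42 dB

Convert to linear (a loss of L dB is a gain of −L dB): F_i = 10^(NF_i/10), G_i = 10^(G_i,dB/10)
  Stage 1: F_1 = 10^(1.02/10) = 1.265, G_1 = 10^(11.0/10) = 12.59
  Stage 2: F_2 = 10^(4.01/10) = 2.518, G_2 = 10^(−3.29/10) = 0.4688
Friis cascade:
  F = 1.265 + (2.518 − 1)/12.59 = 1.385
NF = 10 log₁₀(1.385) = 1.42 dB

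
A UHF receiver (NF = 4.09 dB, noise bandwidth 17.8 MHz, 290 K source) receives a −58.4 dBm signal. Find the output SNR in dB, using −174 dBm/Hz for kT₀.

Noise floor: N = −174 + 10 log₁₀(B) + NF
10 log₁₀(1.78×10⁷) = 72.5 dB
N = −174 + 72.5 + 4.09 = −97.41 dBm
SNR = P_sig − N = −58.4 − (−97.41) = 39.01 dB → 39.0 dB

39.0 dB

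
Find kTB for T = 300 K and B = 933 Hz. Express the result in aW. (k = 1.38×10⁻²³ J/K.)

P_n = kTB = 1.38×10⁻²³ × 300 × 9.33×10² = 3.86×10⁻¹⁸ W = 3.86 aW

3.86 aW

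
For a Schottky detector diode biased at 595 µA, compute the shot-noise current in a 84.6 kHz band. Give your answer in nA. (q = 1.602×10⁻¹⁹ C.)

4.02 nA

I_n = √(2qI·B)
2qI·B = 2 × 1.602×10⁻¹⁹ × 5.95×10⁻⁴ × 8.46×10⁴ = 1.61×10⁻¹⁷ A²
I_n = √(1.61×10⁻¹⁷) = 4.02×10⁻⁹ A = 4.02 nA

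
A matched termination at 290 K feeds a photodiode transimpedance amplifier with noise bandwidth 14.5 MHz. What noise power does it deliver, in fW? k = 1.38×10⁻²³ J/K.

P_n = kTB = 1.38×10⁻²³ × 290 × 1.45×10⁷ = 5.80×10⁻¹⁴ W = 58.0 fW

58.0 fW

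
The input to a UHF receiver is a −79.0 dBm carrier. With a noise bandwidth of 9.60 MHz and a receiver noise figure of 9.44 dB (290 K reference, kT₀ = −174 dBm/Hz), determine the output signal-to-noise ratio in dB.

15.7 dB

Noise floor: N = −174 + 10 log₁₀(B) + NF
10 log₁₀(9.60×10⁶) = 69.82 dB
N = −174 + 69.82 + 9.44 = −94.74 dBm
SNR = P_sig − N = −79.0 − (−94.74) = 15.74 dB → 15.7 dB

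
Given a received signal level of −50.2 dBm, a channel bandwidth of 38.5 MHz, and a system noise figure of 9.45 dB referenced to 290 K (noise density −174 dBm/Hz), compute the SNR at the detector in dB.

Noise floor: N = −174 + 10 log₁₀(B) + NF
10 log₁₀(3.85×10⁷) = 75.85 dB
N = −174 + 75.85 + 9.45 = −88.70 dBm
SNR = P_sig − N = −50.2 − (−88.70) = 38.50 dB → 38.5 dB

38.5 dB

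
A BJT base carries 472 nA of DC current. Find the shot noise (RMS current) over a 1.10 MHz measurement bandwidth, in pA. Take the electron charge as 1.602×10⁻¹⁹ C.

I_n = √(2qI·B)
2qI·B = 2 × 1.602×10⁻¹⁹ × 4.72×10⁻⁷ × 1.10×10⁶ = 1.66×10⁻¹⁹ A²
I_n = √(1.66×10⁻¹⁹) = 4.08×10⁻¹⁰ A = 408 pA

408 pA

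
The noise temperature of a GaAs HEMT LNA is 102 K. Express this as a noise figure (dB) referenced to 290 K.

F = 1 + T_e/T₀ = 1 + 102/290 = 1.35172
NF = 10 log₁₀(1.35172) = 1.31 dB

1.31 dB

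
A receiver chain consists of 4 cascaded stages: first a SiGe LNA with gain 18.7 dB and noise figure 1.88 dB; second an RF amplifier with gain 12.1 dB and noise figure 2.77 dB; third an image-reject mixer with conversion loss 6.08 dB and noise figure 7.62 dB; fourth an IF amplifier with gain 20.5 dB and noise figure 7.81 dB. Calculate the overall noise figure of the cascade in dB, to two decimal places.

Convert to linear (a loss of L dB is a gain of −L dB): F_i = 10^(NF_i/10), G_i = 10^(G_i,dB/10)
  Stage 1: F_1 = 10^(1.88/10) = 1.542, G_1 = 10^(18.7/10) = 74.13
  Stage 2: F_2 = 10^(2.77/10) = 1.892, G_2 = 10^(12.1/10) = 16.22
  Stage 3: F_3 = 10^(7.62/10) = 5.781, G_3 = 10^(−6.08/10) = 0.2466
  Stage 4: F_4 = 10^(7.81/10) = 6.039, G_4 = 10^(20.5/10) = 112.2
Friis cascade:
  F = 1.542 + (1.892 − 1)/74.13 + (5.781 − 1)/1202 + (6.039 − 1)/296.5 = 1.575
NF = 10 log₁₀(1.575) = 1.97 dB

1.97 dB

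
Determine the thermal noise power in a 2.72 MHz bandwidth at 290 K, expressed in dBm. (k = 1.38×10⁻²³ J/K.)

−109.6 dBm

P_n = kTB = 1.38×10⁻²³ × 290 × 2.72×10⁶ = 1.09×10⁻¹⁴ W
In dBm: 10 log₁₀(1.09×10⁻¹⁴ / 10⁻³) = −109.6 dBm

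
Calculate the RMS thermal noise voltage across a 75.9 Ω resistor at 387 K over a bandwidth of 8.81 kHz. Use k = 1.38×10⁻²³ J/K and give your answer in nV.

120 nV

V_n = √(4kTRB)
4kTRB = 4 × 1.38×10⁻²³ × 387 × 7.59×10¹ × 8.81×10³ = 1.43×10⁻¹⁴ V²
V_n = √(1.43×10⁻¹⁴) = 1.20×10⁻⁷ V = 120 nV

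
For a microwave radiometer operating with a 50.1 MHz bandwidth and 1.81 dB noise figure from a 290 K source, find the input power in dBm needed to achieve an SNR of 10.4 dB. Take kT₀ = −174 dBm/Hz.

−84.8 dBm

Sensitivity = −174 + 10 log₁₀(B) + NF + SNR_min
= −174 + 77 + 1.81 + 10.4
= −84.79 dBm → −84.8 dBm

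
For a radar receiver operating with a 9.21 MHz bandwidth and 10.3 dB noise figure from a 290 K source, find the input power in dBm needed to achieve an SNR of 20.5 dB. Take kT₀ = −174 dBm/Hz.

Sensitivity = −174 + 10 log₁₀(B) + NF + SNR_min
= −174 + 69.64 + 10.3 + 20.5
= −73.56 dBm → −73.6 dBm

−73.6 dBm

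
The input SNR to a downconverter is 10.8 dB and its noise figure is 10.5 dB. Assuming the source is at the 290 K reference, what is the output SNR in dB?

0.3 dB

By definition F = SNR_in/SNR_out, so in dB: SNR_out = SNR_in − NF
SNR_out = 10.8 − 10.5 = 0.3 dB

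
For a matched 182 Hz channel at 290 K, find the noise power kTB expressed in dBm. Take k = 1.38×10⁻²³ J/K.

−151.4 dBm

P_n = kTB = 1.38×10⁻²³ × 290 × 1.82×10² = 7.28×10⁻¹⁹ W
In dBm: 10 log₁₀(7.28×10⁻¹⁹ / 10⁻³) = −151.4 dBm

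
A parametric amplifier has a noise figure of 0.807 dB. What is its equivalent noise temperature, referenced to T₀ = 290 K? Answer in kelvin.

F = 10^(0.807/10) = 1.2042
T_e = (F − 1)·T₀ = (1.2042 − 1) × 290 = 59.2 K

59.2 K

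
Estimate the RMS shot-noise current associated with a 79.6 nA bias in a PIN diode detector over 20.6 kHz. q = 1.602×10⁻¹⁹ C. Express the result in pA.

22.9 pA

I_n = √(2qI·B)
2qI·B = 2 × 1.602×10⁻¹⁹ × 7.96×10⁻⁸ × 2.06×10⁴ = 5.25×10⁻²² A²
I_n = √(5.25×10⁻²²) = 2.29×10⁻¹¹ A = 22.9 pA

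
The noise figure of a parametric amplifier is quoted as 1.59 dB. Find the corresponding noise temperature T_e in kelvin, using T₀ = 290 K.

F = 10^(1.59/10) = 1.44212
T_e = (F − 1)·T₀ = (1.44212 − 1) × 290 = 128 K

128 K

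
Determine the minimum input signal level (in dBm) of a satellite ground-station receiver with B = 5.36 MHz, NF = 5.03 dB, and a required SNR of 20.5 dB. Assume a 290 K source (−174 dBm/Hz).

Sensitivity = −174 + 10 log₁₀(B) + NF + SNR_min
= −174 + 67.29 + 5.03 + 20.5
= −81.18 dBm → −81.2 dBm

−81.2 dBm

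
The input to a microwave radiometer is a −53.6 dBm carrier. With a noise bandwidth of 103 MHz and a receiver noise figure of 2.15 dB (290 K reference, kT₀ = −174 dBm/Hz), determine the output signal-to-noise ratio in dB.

38.1 dB

Noise floor: N = −174 + 10 log₁₀(B) + NF
10 log₁₀(1.03×10⁸) = 80.13 dB
N = −174 + 80.13 + 2.15 = −91.72 dBm
SNR = P_sig − N = −53.6 − (−91.72) = 38.12 dB → 38.1 dB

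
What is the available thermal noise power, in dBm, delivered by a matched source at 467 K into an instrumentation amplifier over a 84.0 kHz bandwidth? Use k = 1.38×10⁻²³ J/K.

P_n = kTB = 1.38×10⁻²³ × 467 × 8.40×10⁴ = 5.41×10⁻¹⁶ W
In dBm: 10 log₁₀(5.41×10⁻¹⁶ / 10⁻³) = −122.7 dBm

−122.7 dBm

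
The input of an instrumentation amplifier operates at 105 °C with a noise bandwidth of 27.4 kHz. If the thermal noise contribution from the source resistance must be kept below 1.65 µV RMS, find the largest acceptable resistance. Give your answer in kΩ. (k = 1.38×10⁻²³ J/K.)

T = 105 °C + 273.15 = 378.15 K
Johnson–Nyquist: V_n = √(4kTRB) ⇒ R = V_n² / (4kTB)
4kTB = 4 × 1.38×10⁻²³ × 378.15 × 2.74×10⁴ = 5.72×10⁻¹⁶
R = (1.65×10⁻⁶)² / 5.72×10⁻¹⁶ = 4.76×10³ Ω = 4.76 kΩ

4.76 kΩ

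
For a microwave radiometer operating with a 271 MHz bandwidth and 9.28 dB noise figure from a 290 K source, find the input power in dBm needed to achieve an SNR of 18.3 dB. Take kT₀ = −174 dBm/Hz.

Sensitivity = −174 + 10 log₁₀(B) + NF + SNR_min
= −174 + 84.33 + 9.28 + 18.3
= −62.09 dBm → −62.1 dBm

−62.1 dBm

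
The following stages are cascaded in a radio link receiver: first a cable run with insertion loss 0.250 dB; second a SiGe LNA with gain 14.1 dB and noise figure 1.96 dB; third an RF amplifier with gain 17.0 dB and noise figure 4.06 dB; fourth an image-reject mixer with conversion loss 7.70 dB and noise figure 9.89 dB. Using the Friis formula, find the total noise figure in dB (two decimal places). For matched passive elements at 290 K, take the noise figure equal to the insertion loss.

Convert to linear (a loss of L dB is a gain of −L dB): F_i = 10^(NF_i/10), G_i = 10^(G_i,dB/10)
  Stage 1: F_1 = 10^(0.250/10) = 1.059, G_1 = 10^(−0.250/10) = 0.9441
  Stage 2: F_2 = 10^(1.96/10) = 1.570, G_2 = 10^(14.1/10) = 25.70
  Stage 3: F_3 = 10^(4.06/10) = 2.547, G_3 = 10^(17.0/10) = 50.12
  Stage 4: F_4 = 10^(9.89/10) = 9.750, G_4 = 10^(−7.70/10) = 0.1698
Friis cascade:
  F = 1.059 + (1.570 − 1)/0.9441 + (2.547 − 1)/24.27 + (9.750 − 1)/1216 = 1.734
NF = 10 log₁₀(1.734) = 2.39 dB

2.39 dB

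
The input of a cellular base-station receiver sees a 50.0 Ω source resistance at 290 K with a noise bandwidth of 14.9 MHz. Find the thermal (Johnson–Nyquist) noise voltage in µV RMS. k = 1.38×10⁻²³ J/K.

V_n = √(4kTRB)
4kTRB = 4 × 1.38×10⁻²³ × 290 × 5.00×10¹ × 1.49×10⁷ = 1.19×10⁻¹¹ V²
V_n = √(1.19×10⁻¹¹) = 3.45×10⁻⁶ V = 3.45 µV

3.45 µV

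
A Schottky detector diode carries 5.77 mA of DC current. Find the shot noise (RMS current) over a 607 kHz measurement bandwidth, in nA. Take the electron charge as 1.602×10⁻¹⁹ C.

33.5 nA

I_n = √(2qI·B)
2qI·B = 2 × 1.602×10⁻¹⁹ × 5.77×10⁻³ × 6.07×10⁵ = 1.12×10⁻¹⁵ A²
I_n = √(1.12×10⁻¹⁵) = 3.35×10⁻⁸ A = 33.5 nA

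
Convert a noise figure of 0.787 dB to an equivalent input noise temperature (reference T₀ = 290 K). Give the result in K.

57.6 K

F = 10^(0.787/10) = 1.19867
T_e = (F − 1)·T₀ = (1.19867 − 1) × 290 = 57.6 K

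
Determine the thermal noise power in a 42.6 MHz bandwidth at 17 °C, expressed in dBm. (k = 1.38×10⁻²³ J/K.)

−97.7 dBm

T = 17 °C + 273.15 = 290.15 K
P_n = kTB = 1.38×10⁻²³ × 290.15 × 4.26×10⁷ = 1.71×10⁻¹³ W
In dBm: 10 log₁₀(1.71×10⁻¹³ / 10⁻³) = −97.7 dBm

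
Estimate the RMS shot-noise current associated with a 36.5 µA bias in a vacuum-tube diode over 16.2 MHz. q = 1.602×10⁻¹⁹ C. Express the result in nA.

13.8 nA

I_n = √(2qI·B)
2qI·B = 2 × 1.602×10⁻¹⁹ × 3.65×10⁻⁵ × 1.62×10⁷ = 1.89×10⁻¹⁶ A²
I_n = √(1.89×10⁻¹⁶) = 1.38×10⁻⁸ A = 13.8 nA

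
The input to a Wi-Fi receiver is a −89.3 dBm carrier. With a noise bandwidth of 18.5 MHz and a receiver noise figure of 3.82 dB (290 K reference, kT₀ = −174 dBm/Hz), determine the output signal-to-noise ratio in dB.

8.2 dB

Noise floor: N = −174 + 10 log₁₀(B) + NF
10 log₁₀(1.85×10⁷) = 72.67 dB
N = −174 + 72.67 + 3.82 = −97.51 dBm
SNR = P_sig − N = −89.3 − (−97.51) = 8.21 dB → 8.2 dB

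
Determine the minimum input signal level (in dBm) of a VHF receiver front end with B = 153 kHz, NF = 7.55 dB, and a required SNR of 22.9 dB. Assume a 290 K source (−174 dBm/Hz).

−91.7 dBm

Sensitivity = −174 + 10 log₁₀(B) + NF + SNR_min
= −174 + 51.85 + 7.55 + 22.9
= −91.70 dBm → −91.7 dBm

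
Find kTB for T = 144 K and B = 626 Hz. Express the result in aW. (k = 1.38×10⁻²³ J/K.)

1.24 aW

P_n = kTB = 1.38×10⁻²³ × 144 × 6.26×10² = 1.24×10⁻¹⁸ W = 1.24 aW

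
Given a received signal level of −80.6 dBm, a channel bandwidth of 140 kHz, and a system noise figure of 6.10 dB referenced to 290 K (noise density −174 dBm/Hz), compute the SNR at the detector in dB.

Noise floor: N = −174 + 10 log₁₀(B) + NF
10 log₁₀(1.40×10⁵) = 51.46 dB
N = −174 + 51.46 + 6.10 = −116.44 dBm
SNR = P_sig − N = −80.6 − (−116.44) = 35.84 dB → 35.8 dB

35.8 dB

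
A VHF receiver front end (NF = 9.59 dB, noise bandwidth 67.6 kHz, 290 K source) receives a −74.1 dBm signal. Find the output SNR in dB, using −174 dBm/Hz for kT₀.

42.0 dB

Noise floor: N = −174 + 10 log₁₀(B) + NF
10 log₁₀(6.76×10⁴) = 48.3 dB
N = −174 + 48.3 + 9.59 = −116.11 dBm
SNR = P_sig − N = −74.1 − (−116.11) = 42.01 dB → 42.0 dB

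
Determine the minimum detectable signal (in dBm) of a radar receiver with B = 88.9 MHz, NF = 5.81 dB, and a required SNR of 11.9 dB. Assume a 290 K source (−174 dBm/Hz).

−76.8 dBm

Sensitivity = −174 + 10 log₁₀(B) + NF + SNR_min
= −174 + 79.49 + 5.81 + 11.9
= −76.80 dBm → −76.8 dBm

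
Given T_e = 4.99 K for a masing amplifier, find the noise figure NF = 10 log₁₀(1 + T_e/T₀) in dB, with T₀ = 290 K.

0.074 dB

F = 1 + T_e/T₀ = 1 + 4.99/290 = 1.01721
NF = 10 log₁₀(1.01721) = 0.074 dB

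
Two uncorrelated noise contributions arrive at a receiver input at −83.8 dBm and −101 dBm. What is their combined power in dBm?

−83.7 dBm

Convert to linear, add, convert back:
P₁ = 4.17×10⁻¹² W, P₂ = 7.94×10⁻¹⁴ W
P_tot = 4.25×10⁻¹² W → 10 log₁₀(P_tot / 10⁻³) = −83.7 dBm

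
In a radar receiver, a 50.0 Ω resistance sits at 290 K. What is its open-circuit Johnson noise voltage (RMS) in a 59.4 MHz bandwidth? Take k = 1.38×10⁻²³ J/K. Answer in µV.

6.90 µV

V_n = √(4kTRB)
4kTRB = 4 × 1.38×10⁻²³ × 290 × 5.00×10¹ × 5.94×10⁷ = 4.75×10⁻¹¹ V²
V_n = √(4.75×10⁻¹¹) = 6.90×10⁻⁶ V = 6.90 µV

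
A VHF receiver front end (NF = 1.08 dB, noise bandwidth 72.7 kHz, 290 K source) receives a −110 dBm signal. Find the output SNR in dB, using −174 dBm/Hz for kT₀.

14.3 dB

Noise floor: N = −174 + 10 log₁₀(B) + NF
10 log₁₀(7.27×10⁴) = 48.62 dB
N = −174 + 48.62 + 1.08 = −124.30 dBm
SNR = P_sig − N = −110 − (−124.30) = 14.30 dB → 14.3 dB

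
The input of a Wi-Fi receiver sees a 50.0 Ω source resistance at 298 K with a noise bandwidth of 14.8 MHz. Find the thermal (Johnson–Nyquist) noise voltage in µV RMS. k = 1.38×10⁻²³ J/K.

3.49 µV

V_n = √(4kTRB)
4kTRB = 4 × 1.38×10⁻²³ × 298 × 5.00×10¹ × 1.48×10⁷ = 1.22×10⁻¹¹ V²
V_n = √(1.22×10⁻¹¹) = 3.49×10⁻⁶ V = 3.49 µV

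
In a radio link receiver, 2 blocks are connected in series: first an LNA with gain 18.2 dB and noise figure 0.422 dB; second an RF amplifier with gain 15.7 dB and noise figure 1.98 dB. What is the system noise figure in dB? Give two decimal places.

0.46 dB

Convert to linear (a loss of L dB is a gain of −L dB): F_i = 10^(NF_i/10), G_i = 10^(G_i,dB/10)
  Stage 1: F_1 = 10^(0.422/10) = 1.102, G_1 = 10^(18.2/10) = 66.07
  Stage 2: F_2 = 10^(1.98/10) = 1.578, G_2 = 10^(15.7/10) = 37.15
Friis cascade:
  F = 1.102 + (1.578 − 1)/66.07 = 1.111
NF = 10 log₁₀(1.111) = 0.46 dB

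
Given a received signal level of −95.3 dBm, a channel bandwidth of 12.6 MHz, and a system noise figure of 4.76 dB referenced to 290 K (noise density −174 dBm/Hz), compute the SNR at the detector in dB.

2.9 dB

Noise floor: N = −174 + 10 log₁₀(B) + NF
10 log₁₀(1.26×10⁷) = 71 dB
N = −174 + 71 + 4.76 = −98.24 dBm
SNR = P_sig − N = −95.3 − (−98.24) = 2.94 dB → 2.9 dB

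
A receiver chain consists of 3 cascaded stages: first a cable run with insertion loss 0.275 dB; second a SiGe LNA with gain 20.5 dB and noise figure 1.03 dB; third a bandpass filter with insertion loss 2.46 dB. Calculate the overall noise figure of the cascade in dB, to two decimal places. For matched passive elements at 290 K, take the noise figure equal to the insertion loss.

1.33 dB

Convert to linear (a loss of L dB is a gain of −L dB): F_i = 10^(NF_i/10), G_i = 10^(G_i,dB/10)
  Stage 1: F_1 = 10^(0.275/10) = 1.065, G_1 = 10^(−0.275/10) = 0.9386
  Stage 2: F_2 = 10^(1.03/10) = 1.268, G_2 = 10^(20.5/10) = 112.2
  Stage 3: F_3 = 10^(2.46/10) = 1.762, G_3 = 10^(−2.46/10) = 0.5675
Friis cascade:
  F = 1.065 + (1.268 − 1)/0.9386 + (1.762 − 1)/105.3 = 1.358
NF = 10 log₁₀(1.358) = 1.33 dB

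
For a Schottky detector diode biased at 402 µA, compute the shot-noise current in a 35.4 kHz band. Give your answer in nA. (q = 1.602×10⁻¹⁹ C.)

2.14 nA

I_n = √(2qI·B)
2qI·B = 2 × 1.602×10⁻¹⁹ × 4.02×10⁻⁴ × 3.54×10⁴ = 4.56×10⁻¹⁸ A²
I_n = √(4.56×10⁻¹⁸) = 2.14×10⁻⁹ A = 2.14 nA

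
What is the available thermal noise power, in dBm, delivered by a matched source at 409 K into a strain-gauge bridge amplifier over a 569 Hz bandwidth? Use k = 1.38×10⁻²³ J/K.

P_n = kTB = 1.38×10⁻²³ × 409 × 5.69×10² = 3.21×10⁻¹⁸ W
In dBm: 10 log₁₀(3.21×10⁻¹⁸ / 10⁻³) = −144.9 dBm

−144.9 dBm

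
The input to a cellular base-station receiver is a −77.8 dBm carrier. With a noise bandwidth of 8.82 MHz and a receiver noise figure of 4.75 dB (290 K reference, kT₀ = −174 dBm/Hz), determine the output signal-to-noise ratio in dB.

Noise floor: N = −174 + 10 log₁₀(B) + NF
10 log₁₀(8.82×10⁶) = 69.45 dB
N = −174 + 69.45 + 4.75 = −99.80 dBm
SNR = P_sig − N = −77.8 − (−99.80) = 22.00 dB → 22.0 dB

22.0 dB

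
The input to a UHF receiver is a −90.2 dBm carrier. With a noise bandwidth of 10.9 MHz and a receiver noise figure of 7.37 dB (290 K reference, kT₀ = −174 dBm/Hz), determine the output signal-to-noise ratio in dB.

Noise floor: N = −174 + 10 log₁₀(B) + NF
10 log₁₀(1.09×10⁷) = 70.37 dB
N = −174 + 70.37 + 7.37 = −96.26 dBm
SNR = P_sig − N = −90.2 − (−96.26) = 6.06 dB → 6.1 dB

6.1 dB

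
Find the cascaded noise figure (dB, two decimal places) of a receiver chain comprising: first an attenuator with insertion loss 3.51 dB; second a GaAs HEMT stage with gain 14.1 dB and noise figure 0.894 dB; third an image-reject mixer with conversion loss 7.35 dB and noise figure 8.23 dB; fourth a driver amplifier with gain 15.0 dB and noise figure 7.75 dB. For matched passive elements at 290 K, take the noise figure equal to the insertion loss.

7.48 dB

Convert to linear (a loss of L dB is a gain of −L dB): F_i = 10^(NF_i/10), G_i = 10^(G_i,dB/10)
  Stage 1: F_1 = 10^(3.51/10) = 2.244, G_1 = 10^(−3.51/10) = 0.4457
  Stage 2: F_2 = 10^(0.894/10) = 1.229, G_2 = 10^(14.1/10) = 25.70
  Stage 3: F_3 = 10^(8.23/10) = 6.653, G_3 = 10^(−7.35/10) = 0.1841
  Stage 4: F_4 = 10^(7.75/10) = 5.957, G_4 = 10^(15.0/10) = 31.62
Friis cascade:
  F = 2.244 + (1.229 − 1)/0.4457 + (6.653 − 1)/11.46 + (5.957 − 1)/2.109 = 5.601
NF = 10 log₁₀(5.601) = 7.48 dB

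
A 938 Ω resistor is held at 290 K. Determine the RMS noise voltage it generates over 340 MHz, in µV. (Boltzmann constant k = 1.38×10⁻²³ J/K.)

71.5 µV

V_n = √(4kTRB)
4kTRB = 4 × 1.38×10⁻²³ × 290 × 9.38×10² × 3.40×10⁸ = 5.11×10⁻⁹ V²
V_n = √(5.11×10⁻⁹) = 7.15×10⁻⁵ V = 71.5 µV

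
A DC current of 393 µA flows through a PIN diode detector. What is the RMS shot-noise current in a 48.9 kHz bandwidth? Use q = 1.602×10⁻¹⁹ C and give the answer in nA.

2.48 nA

I_n = √(2qI·B)
2qI·B = 2 × 1.602×10⁻¹⁹ × 3.93×10⁻⁴ × 4.89×10⁴ = 6.16×10⁻¹⁸ A²
I_n = √(6.16×10⁻¹⁸) = 2.48×10⁻⁹ A = 2.48 nA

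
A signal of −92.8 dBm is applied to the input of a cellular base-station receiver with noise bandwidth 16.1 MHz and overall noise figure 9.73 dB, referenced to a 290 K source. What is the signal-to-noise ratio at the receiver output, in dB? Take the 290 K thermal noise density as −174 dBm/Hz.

Noise floor: N = −174 + 10 log₁₀(B) + NF
10 log₁₀(1.61×10⁷) = 72.07 dB
N = −174 + 72.07 + 9.73 = −92.20 dBm
SNR = P_sig − N = −92.8 − (−92.20) = −0.60 dB → −0.6 dB

−0.6 dB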